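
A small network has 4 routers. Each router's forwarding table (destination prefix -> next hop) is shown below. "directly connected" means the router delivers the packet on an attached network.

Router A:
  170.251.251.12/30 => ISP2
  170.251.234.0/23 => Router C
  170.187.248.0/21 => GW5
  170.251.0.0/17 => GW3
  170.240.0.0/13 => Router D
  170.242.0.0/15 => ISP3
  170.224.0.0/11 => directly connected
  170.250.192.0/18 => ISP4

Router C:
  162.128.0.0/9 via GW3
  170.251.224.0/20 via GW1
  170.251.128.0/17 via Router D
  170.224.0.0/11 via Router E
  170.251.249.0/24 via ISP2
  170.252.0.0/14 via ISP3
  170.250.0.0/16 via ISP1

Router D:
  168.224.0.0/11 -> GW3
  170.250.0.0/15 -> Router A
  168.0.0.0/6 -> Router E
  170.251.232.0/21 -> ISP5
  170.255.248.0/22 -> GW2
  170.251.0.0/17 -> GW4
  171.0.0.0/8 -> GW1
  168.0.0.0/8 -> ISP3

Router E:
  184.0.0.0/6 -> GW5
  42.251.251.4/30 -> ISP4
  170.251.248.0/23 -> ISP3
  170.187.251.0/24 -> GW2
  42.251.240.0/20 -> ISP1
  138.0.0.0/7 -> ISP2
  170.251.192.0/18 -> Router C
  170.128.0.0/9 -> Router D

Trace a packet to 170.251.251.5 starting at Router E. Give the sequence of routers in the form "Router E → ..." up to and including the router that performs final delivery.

At Router E: longest match for 170.251.251.5 is 170.251.192.0/18 -> Router C
At Router C: longest match for 170.251.251.5 is 170.251.128.0/17 -> Router D
At Router D: longest match for 170.251.251.5 is 170.250.0.0/15 -> Router A
At Router A: longest match for 170.251.251.5 is 170.224.0.0/11 -> directly connected

Router E → Router C → Router D → Router A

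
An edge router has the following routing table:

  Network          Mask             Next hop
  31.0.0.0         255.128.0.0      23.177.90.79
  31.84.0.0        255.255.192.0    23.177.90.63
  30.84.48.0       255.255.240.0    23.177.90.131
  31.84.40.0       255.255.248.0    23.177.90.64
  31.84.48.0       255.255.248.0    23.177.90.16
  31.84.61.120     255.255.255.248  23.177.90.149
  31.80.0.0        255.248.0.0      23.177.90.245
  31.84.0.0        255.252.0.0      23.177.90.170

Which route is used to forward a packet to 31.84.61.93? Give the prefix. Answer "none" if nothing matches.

31.84.0.0/18

Entries matching 31.84.61.93:
  31.0.0.0/9 (31.0.0.0 - 31.127.255.255)
  31.80.0.0/13 (31.80.0.0 - 31.87.255.255)
  31.84.0.0/14 (31.84.0.0 - 31.87.255.255)
  31.84.0.0/18 (31.84.0.0 - 31.84.63.255)
Most specific is 31.84.0.0/18.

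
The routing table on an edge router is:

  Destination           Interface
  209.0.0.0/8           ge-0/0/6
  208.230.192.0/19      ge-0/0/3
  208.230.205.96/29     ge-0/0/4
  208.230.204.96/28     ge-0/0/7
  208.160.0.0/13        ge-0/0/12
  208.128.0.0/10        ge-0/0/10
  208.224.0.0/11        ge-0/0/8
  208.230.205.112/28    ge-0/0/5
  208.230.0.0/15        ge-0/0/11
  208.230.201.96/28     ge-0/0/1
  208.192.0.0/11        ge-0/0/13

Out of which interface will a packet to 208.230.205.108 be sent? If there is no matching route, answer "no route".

Routes whose prefix contains 208.230.205.108:
  208.224.0.0/11 (208.224.0.0 - 208.255.255.255) -> ge-0/0/8
  208.230.0.0/15 (208.230.0.0 - 208.231.255.255) -> ge-0/0/11
  208.230.192.0/19 (208.230.192.0 - 208.230.223.255) -> ge-0/0/3
More-specific entries that do NOT match:
  208.230.205.96/29 (208.230.205.96 - 208.230.205.103) does not contain 208.230.205.108
  208.230.204.96/28 (208.230.204.96 - 208.230.204.111) does not contain 208.230.205.108
  208.230.205.112/28 (208.230.205.112 - 208.230.205.127) does not contain 208.230.205.108
  208.230.201.96/28 (208.230.201.96 - 208.230.201.111) does not contain 208.230.205.108
Longest matching prefix is /19 -> interface ge-0/0/3.

ge-0/0/3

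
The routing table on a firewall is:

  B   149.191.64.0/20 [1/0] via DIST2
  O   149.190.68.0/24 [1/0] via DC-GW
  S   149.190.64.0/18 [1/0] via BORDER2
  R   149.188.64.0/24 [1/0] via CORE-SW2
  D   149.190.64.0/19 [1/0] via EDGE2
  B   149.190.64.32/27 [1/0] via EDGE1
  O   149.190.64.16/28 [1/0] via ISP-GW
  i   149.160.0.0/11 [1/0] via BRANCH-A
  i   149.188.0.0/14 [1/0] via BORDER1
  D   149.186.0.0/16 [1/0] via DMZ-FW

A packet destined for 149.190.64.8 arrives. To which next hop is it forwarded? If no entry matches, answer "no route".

Routes whose prefix contains 149.190.64.8:
  149.160.0.0/11 (149.160.0.0 - 149.191.255.255) -> BRANCH-A
  149.188.0.0/14 (149.188.0.0 - 149.191.255.255) -> BORDER1
  149.190.64.0/18 (149.190.64.0 - 149.190.127.255) -> BORDER2
  149.190.64.0/19 (149.190.64.0 - 149.190.95.255) -> EDGE2
More-specific entries that do NOT match:
  149.190.64.16/28 (149.190.64.16 - 149.190.64.31) does not contain 149.190.64.8
  149.190.64.32/27 (149.190.64.32 - 149.190.64.63) does not contain 149.190.64.8
  149.190.68.0/24 (149.190.68.0 - 149.190.68.255) does not contain 149.190.64.8
  149.188.64.0/24 (149.188.64.0 - 149.188.64.255) does not contain 149.190.64.8
  149.191.64.0/20 (149.191.64.0 - 149.191.79.255) does not contain 149.190.64.8
Longest matching prefix is /19 -> next hop EDGE2.

EDGE2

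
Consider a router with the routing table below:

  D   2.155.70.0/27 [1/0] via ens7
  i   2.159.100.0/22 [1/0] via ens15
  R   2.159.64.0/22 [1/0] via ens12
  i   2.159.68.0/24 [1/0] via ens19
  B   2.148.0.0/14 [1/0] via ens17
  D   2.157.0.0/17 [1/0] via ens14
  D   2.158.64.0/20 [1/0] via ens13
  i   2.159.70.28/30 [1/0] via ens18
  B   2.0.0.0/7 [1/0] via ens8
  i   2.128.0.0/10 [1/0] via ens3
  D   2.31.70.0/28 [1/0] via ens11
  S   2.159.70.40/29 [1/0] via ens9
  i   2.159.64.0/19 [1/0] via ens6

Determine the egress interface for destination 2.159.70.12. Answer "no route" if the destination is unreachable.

Routes whose prefix contains 2.159.70.12:
  2.0.0.0/7 (2.0.0.0 - 3.255.255.255) -> ens8
  2.128.0.0/10 (2.128.0.0 - 2.191.255.255) -> ens3
  2.159.64.0/19 (2.159.64.0 - 2.159.95.255) -> ens6
More-specific entries that do NOT match:
  2.159.70.28/30 (2.159.70.28 - 2.159.70.31) does not contain 2.159.70.12
  2.159.70.40/29 (2.159.70.40 - 2.159.70.47) does not contain 2.159.70.12
  2.31.70.0/28 (2.31.70.0 - 2.31.70.15) does not contain 2.159.70.12
  2.155.70.0/27 (2.155.70.0 - 2.155.70.31) does not contain 2.159.70.12
  2.159.68.0/24 (2.159.68.0 - 2.159.68.255) does not contain 2.159.70.12
  2.159.100.0/22 (2.159.100.0 - 2.159.103.255) does not contain 2.159.70.12
  2.159.64.0/22 (2.159.64.0 - 2.159.67.255) does not contain 2.159.70.12
  2.158.64.0/20 (2.158.64.0 - 2.158.79.255) does not contain 2.159.70.12
Longest matching prefix is /19 -> interface ens6.

ens6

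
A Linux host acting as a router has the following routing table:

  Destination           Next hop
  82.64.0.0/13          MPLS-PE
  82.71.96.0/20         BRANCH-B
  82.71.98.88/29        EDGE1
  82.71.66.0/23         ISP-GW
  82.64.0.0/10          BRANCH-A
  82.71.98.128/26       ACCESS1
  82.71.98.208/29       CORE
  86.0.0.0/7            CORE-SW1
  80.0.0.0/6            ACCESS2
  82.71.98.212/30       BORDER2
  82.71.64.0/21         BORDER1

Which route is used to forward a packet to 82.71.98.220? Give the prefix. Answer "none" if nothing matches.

82.71.96.0/20

Entries matching 82.71.98.220:
  80.0.0.0/6 (80.0.0.0 - 83.255.255.255)
  82.64.0.0/10 (82.64.0.0 - 82.127.255.255)
  82.64.0.0/13 (82.64.0.0 - 82.71.255.255)
  82.71.96.0/20 (82.71.96.0 - 82.71.111.255)
Most specific is 82.71.96.0/20.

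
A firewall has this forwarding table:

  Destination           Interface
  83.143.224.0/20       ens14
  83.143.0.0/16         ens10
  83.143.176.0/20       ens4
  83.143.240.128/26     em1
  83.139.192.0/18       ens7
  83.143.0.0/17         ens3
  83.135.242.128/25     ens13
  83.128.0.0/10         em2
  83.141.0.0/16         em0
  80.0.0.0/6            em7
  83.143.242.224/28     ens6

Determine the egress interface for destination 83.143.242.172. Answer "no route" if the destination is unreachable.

Routes whose prefix contains 83.143.242.172:
  80.0.0.0/6 (80.0.0.0 - 83.255.255.255) -> em7
  83.128.0.0/10 (83.128.0.0 - 83.191.255.255) -> em2
  83.143.0.0/16 (83.143.0.0 - 83.143.255.255) -> ens10
More-specific entries that do NOT match:
  83.143.242.224/28 (83.143.242.224 - 83.143.242.239) does not contain 83.143.242.172
  83.143.240.128/26 (83.143.240.128 - 83.143.240.191) does not contain 83.143.242.172
  83.135.242.128/25 (83.135.242.128 - 83.135.242.255) does not contain 83.143.242.172
  83.143.224.0/20 (83.143.224.0 - 83.143.239.255) does not contain 83.143.242.172
  83.143.176.0/20 (83.143.176.0 - 83.143.191.255) does not contain 83.143.242.172
  83.139.192.0/18 (83.139.192.0 - 83.139.255.255) does not contain 83.143.242.172
  83.143.0.0/17 (83.143.0.0 - 83.143.127.255) does not contain 83.143.242.172
Longest matching prefix is /16 -> interface ens10.

ens10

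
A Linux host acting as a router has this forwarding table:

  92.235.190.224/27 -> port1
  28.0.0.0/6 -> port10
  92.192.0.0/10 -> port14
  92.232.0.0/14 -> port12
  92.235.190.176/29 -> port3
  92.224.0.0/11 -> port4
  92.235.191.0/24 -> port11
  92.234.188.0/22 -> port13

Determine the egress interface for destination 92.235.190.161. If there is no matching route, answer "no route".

port12

Routes whose prefix contains 92.235.190.161:
  92.192.0.0/10 (92.192.0.0 - 92.255.255.255) -> port14
  92.224.0.0/11 (92.224.0.0 - 92.255.255.255) -> port4
  92.232.0.0/14 (92.232.0.0 - 92.235.255.255) -> port12
More-specific entries that do NOT match:
  92.235.190.176/29 (92.235.190.176 - 92.235.190.183) does not contain 92.235.190.161
  92.235.190.224/27 (92.235.190.224 - 92.235.190.255) does not contain 92.235.190.161
  92.235.191.0/24 (92.235.191.0 - 92.235.191.255) does not contain 92.235.190.161
  92.234.188.0/22 (92.234.188.0 - 92.234.191.255) does not contain 92.235.190.161
Longest matching prefix is /14 -> interface port12.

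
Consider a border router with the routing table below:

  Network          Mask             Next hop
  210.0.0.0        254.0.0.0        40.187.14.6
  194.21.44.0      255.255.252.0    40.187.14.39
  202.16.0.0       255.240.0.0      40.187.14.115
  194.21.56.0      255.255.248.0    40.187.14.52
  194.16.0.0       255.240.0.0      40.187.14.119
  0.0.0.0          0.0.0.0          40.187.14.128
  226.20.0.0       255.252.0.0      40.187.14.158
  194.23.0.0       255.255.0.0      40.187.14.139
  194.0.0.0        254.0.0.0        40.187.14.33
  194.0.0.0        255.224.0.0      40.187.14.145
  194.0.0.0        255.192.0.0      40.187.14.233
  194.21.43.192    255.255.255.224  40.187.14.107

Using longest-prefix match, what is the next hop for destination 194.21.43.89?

40.187.14.119

Routes whose prefix contains 194.21.43.89:
  0.0.0.0/0 (default, matches everything) -> 40.187.14.128
  194.0.0.0/7 (194.0.0.0 - 195.255.255.255) -> 40.187.14.33
  194.0.0.0/10 (194.0.0.0 - 194.63.255.255) -> 40.187.14.233
  194.0.0.0/11 (194.0.0.0 - 194.31.255.255) -> 40.187.14.145
  194.16.0.0/12 (194.16.0.0 - 194.31.255.255) -> 40.187.14.119
More-specific entries that do NOT match:
  194.21.43.192/27 (194.21.43.192 - 194.21.43.223) does not contain 194.21.43.89
  194.21.44.0/22 (194.21.44.0 - 194.21.47.255) does not contain 194.21.43.89
  194.21.56.0/21 (194.21.56.0 - 194.21.63.255) does not contain 194.21.43.89
  194.23.0.0/16 (194.23.0.0 - 194.23.255.255) does not contain 194.21.43.89
  226.20.0.0/14 (226.20.0.0 - 226.23.255.255) does not contain 194.21.43.89
Longest matching prefix is /12 -> next hop 40.187.14.119.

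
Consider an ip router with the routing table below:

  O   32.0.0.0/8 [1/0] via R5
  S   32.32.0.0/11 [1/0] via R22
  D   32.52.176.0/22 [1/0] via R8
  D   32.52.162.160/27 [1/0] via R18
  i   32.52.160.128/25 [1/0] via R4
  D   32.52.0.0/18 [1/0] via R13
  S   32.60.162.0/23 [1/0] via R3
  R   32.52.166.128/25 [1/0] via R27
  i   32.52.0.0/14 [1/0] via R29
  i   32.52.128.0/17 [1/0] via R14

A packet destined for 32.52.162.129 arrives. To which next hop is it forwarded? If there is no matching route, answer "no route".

R14

Routes whose prefix contains 32.52.162.129:
  32.0.0.0/8 (32.0.0.0 - 32.255.255.255) -> R5
  32.32.0.0/11 (32.32.0.0 - 32.63.255.255) -> R22
  32.52.0.0/14 (32.52.0.0 - 32.55.255.255) -> R29
  32.52.128.0/17 (32.52.128.0 - 32.52.255.255) -> R14
More-specific entries that do NOT match:
  32.52.162.160/27 (32.52.162.160 - 32.52.162.191) does not contain 32.52.162.129
  32.52.160.128/25 (32.52.160.128 - 32.52.160.255) does not contain 32.52.162.129
  32.52.166.128/25 (32.52.166.128 - 32.52.166.255) does not contain 32.52.162.129
  32.60.162.0/23 (32.60.162.0 - 32.60.163.255) does not contain 32.52.162.129
  32.52.176.0/22 (32.52.176.0 - 32.52.179.255) does not contain 32.52.162.129
  32.52.0.0/18 (32.52.0.0 - 32.52.63.255) does not contain 32.52.162.129
Longest matching prefix is /17 -> next hop R14.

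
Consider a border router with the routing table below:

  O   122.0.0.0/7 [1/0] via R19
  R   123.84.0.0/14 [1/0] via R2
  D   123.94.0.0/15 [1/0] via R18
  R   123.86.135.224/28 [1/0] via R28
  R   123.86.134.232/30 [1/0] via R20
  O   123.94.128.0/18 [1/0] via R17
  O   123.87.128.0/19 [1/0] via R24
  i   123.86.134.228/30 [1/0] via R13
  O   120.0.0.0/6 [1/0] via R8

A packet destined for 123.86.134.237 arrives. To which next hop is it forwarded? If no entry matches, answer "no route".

Routes whose prefix contains 123.86.134.237:
  120.0.0.0/6 (120.0.0.0 - 123.255.255.255) -> R8
  122.0.0.0/7 (122.0.0.0 - 123.255.255.255) -> R19
  123.84.0.0/14 (123.84.0.0 - 123.87.255.255) -> R2
More-specific entries that do NOT match:
  123.86.134.232/30 (123.86.134.232 - 123.86.134.235) does not contain 123.86.134.237
  123.86.134.228/30 (123.86.134.228 - 123.86.134.231) does not contain 123.86.134.237
  123.86.135.224/28 (123.86.135.224 - 123.86.135.239) does not contain 123.86.134.237
  123.87.128.0/19 (123.87.128.0 - 123.87.159.255) does not contain 123.86.134.237
  123.94.128.0/18 (123.94.128.0 - 123.94.191.255) does not contain 123.86.134.237
  123.94.0.0/15 (123.94.0.0 - 123.95.255.255) does not contain 123.86.134.237
Longest matching prefix is /14 -> next hop R2.

R2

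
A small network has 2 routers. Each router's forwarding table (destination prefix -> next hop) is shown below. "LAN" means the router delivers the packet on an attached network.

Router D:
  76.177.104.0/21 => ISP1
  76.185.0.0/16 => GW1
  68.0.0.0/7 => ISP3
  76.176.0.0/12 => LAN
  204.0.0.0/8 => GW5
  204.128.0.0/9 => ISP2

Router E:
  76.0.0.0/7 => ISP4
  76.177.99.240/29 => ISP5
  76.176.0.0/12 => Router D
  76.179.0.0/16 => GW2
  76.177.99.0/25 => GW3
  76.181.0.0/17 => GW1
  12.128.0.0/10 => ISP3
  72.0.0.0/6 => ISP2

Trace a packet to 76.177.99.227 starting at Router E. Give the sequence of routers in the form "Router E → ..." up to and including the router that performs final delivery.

Router E → Router D

At Router E: longest match for 76.177.99.227 is 76.176.0.0/12 -> Router D
At Router D: longest match for 76.177.99.227 is 76.176.0.0/12 -> LAN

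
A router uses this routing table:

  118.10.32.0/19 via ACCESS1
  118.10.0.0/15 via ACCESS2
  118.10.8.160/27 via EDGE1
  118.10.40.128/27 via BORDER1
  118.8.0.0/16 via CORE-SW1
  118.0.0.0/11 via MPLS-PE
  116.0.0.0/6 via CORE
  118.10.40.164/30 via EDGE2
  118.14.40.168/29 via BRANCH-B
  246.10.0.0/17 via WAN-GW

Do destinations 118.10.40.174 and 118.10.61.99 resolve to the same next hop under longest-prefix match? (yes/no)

118.10.40.174: longest match 118.10.32.0/19 -> ACCESS1
118.10.61.99: longest match 118.10.32.0/19 -> ACCESS1

yes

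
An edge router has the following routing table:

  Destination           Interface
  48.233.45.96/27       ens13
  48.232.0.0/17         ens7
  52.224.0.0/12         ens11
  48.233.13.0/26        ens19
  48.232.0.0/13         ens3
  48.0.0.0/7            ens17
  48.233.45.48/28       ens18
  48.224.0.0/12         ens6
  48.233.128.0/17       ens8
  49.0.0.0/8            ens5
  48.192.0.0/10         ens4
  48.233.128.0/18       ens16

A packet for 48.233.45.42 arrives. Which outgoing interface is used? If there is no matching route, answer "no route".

ens3

Routes whose prefix contains 48.233.45.42:
  48.0.0.0/7 (48.0.0.0 - 49.255.255.255) -> ens17
  48.192.0.0/10 (48.192.0.0 - 48.255.255.255) -> ens4
  48.224.0.0/12 (48.224.0.0 - 48.239.255.255) -> ens6
  48.232.0.0/13 (48.232.0.0 - 48.239.255.255) -> ens3
More-specific entries that do NOT match:
  48.233.45.48/28 (48.233.45.48 - 48.233.45.63) does not contain 48.233.45.42
  48.233.45.96/27 (48.233.45.96 - 48.233.45.127) does not contain 48.233.45.42
  48.233.13.0/26 (48.233.13.0 - 48.233.13.63) does not contain 48.233.45.42
  48.233.128.0/18 (48.233.128.0 - 48.233.191.255) does not contain 48.233.45.42
  48.232.0.0/17 (48.232.0.0 - 48.232.127.255) does not contain 48.233.45.42
  48.233.128.0/17 (48.233.128.0 - 48.233.255.255) does not contain 48.233.45.42
Longest matching prefix is /13 -> interface ens3.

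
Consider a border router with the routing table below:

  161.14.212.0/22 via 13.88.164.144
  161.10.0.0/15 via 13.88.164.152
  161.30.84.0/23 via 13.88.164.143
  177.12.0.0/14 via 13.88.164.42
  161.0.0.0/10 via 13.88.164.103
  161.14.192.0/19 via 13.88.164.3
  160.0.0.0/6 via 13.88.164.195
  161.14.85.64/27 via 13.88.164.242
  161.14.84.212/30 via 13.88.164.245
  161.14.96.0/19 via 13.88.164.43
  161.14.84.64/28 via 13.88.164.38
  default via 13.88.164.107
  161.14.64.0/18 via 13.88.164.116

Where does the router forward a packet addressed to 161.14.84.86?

13.88.164.116

Routes whose prefix contains 161.14.84.86:
  0.0.0.0/0 (default, matches everything) -> 13.88.164.107
  160.0.0.0/6 (160.0.0.0 - 163.255.255.255) -> 13.88.164.195
  161.0.0.0/10 (161.0.0.0 - 161.63.255.255) -> 13.88.164.103
  161.14.64.0/18 (161.14.64.0 - 161.14.127.255) -> 13.88.164.116
More-specific entries that do NOT match:
  161.14.84.212/30 (161.14.84.212 - 161.14.84.215) does not contain 161.14.84.86
  161.14.84.64/28 (161.14.84.64 - 161.14.84.79) does not contain 161.14.84.86
  161.14.85.64/27 (161.14.85.64 - 161.14.85.95) does not contain 161.14.84.86
  161.30.84.0/23 (161.30.84.0 - 161.30.85.255) does not contain 161.14.84.86
  161.14.212.0/22 (161.14.212.0 - 161.14.215.255) does not contain 161.14.84.86
  161.14.192.0/19 (161.14.192.0 - 161.14.223.255) does not contain 161.14.84.86
  161.14.96.0/19 (161.14.96.0 - 161.14.127.255) does not contain 161.14.84.86
Longest matching prefix is /18 -> next hop 13.88.164.116.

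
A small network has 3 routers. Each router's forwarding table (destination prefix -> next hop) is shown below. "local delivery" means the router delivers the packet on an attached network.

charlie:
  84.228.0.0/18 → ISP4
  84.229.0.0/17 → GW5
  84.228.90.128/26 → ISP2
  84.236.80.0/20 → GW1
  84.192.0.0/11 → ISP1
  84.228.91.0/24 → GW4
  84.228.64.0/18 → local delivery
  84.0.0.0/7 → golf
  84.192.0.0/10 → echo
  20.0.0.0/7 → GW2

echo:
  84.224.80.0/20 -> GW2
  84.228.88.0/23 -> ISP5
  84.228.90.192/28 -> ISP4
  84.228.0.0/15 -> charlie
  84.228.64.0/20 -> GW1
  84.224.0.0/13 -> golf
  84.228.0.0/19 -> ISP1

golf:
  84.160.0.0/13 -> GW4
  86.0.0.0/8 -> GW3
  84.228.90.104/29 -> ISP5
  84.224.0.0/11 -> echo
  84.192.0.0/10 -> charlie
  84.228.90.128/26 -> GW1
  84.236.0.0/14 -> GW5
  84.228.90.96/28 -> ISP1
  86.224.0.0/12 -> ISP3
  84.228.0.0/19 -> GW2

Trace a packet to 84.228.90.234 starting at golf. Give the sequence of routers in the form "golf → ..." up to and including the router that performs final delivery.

golf → echo → charlie

At golf: longest match for 84.228.90.234 is 84.224.0.0/11 -> echo
At echo: longest match for 84.228.90.234 is 84.228.0.0/15 -> charlie
At charlie: longest match for 84.228.90.234 is 84.228.64.0/18 -> local delivery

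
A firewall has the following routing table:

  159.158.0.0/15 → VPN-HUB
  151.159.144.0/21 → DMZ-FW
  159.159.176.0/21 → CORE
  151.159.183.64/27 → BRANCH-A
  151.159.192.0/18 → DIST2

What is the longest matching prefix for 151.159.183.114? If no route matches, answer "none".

none

151.159.183.114 is outside every listed prefix and there is no default route.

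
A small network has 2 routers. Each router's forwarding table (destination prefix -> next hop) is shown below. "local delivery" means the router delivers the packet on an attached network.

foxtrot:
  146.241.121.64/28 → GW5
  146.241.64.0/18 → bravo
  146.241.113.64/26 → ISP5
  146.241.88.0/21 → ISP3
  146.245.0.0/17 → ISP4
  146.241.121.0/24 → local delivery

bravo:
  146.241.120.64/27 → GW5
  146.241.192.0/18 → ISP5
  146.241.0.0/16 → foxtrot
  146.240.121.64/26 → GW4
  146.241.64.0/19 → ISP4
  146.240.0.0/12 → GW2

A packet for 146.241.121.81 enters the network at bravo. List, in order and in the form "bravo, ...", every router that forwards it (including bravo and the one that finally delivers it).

At bravo: longest match for 146.241.121.81 is 146.241.0.0/16 -> foxtrot
At foxtrot: longest match for 146.241.121.81 is 146.241.121.0/24 -> local delivery

bravo, foxtrot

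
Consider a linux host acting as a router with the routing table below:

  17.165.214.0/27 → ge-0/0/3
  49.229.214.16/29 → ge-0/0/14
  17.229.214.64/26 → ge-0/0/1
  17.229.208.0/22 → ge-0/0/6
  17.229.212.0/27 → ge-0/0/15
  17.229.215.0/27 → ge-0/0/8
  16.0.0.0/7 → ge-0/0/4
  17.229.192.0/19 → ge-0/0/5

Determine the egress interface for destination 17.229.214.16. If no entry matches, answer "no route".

Routes whose prefix contains 17.229.214.16:
  16.0.0.0/7 (16.0.0.0 - 17.255.255.255) -> ge-0/0/4
  17.229.192.0/19 (17.229.192.0 - 17.229.223.255) -> ge-0/0/5
More-specific entries that do NOT match:
  49.229.214.16/29 (49.229.214.16 - 49.229.214.23) does not contain 17.229.214.16
  17.165.214.0/27 (17.165.214.0 - 17.165.214.31) does not contain 17.229.214.16
  17.229.212.0/27 (17.229.212.0 - 17.229.212.31) does not contain 17.229.214.16
  17.229.215.0/27 (17.229.215.0 - 17.229.215.31) does not contain 17.229.214.16
  17.229.214.64/26 (17.229.214.64 - 17.229.214.127) does not contain 17.229.214.16
  17.229.208.0/22 (17.229.208.0 - 17.229.211.255) does not contain 17.229.214.16
Longest matching prefix is /19 -> interface ge-0/0/5.

ge-0/0/5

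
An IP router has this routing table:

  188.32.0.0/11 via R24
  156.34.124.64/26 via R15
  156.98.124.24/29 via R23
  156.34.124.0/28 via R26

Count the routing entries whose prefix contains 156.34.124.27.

0

No listed prefix contains 156.34.124.27.
Total matching entries: 0.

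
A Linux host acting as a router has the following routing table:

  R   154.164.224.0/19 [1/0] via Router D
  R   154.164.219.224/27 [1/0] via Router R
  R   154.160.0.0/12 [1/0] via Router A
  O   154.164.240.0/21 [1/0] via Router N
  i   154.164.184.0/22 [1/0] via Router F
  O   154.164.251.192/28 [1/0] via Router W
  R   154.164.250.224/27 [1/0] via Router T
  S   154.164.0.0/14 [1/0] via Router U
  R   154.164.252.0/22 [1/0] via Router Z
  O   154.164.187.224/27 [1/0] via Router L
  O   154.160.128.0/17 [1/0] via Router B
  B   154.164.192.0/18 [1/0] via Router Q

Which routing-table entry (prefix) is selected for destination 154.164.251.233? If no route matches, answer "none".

Entries matching 154.164.251.233:
  154.160.0.0/12 (154.160.0.0 - 154.175.255.255)
  154.164.0.0/14 (154.164.0.0 - 154.167.255.255)
  154.164.192.0/18 (154.164.192.0 - 154.164.255.255)
  154.164.224.0/19 (154.164.224.0 - 154.164.255.255)
Most specific is 154.164.224.0/19.

154.164.224.0/19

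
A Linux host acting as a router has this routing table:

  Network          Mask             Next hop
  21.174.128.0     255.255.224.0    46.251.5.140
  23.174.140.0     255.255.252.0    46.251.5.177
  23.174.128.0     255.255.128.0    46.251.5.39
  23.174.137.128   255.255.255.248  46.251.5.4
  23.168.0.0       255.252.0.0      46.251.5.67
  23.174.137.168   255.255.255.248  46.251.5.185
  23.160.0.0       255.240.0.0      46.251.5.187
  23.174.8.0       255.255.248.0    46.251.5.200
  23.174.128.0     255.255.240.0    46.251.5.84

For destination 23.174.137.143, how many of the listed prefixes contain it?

3

Prefixes containing 23.174.137.143:
  23.160.0.0/12 (23.160.0.0 - 23.175.255.255)
  23.174.128.0/17 (23.174.128.0 - 23.174.255.255)
  23.174.128.0/20 (23.174.128.0 - 23.174.143.255)
Total matching entries: 3.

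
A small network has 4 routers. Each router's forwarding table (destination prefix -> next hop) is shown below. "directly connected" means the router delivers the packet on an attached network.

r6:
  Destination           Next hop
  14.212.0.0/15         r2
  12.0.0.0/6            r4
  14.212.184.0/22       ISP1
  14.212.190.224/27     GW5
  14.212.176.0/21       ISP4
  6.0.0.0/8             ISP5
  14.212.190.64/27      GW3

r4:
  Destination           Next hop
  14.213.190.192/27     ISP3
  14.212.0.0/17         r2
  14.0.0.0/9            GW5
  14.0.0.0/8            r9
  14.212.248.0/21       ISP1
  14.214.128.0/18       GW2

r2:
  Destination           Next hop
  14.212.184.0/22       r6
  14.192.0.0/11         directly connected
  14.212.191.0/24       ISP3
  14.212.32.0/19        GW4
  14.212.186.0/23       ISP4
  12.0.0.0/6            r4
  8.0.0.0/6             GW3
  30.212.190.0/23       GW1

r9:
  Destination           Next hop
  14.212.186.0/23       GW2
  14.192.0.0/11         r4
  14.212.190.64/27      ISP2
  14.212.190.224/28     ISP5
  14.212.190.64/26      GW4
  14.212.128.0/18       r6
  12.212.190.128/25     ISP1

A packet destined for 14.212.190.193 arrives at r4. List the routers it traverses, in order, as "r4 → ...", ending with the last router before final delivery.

At r4: longest match for 14.212.190.193 is 14.0.0.0/8 -> r9
At r9: longest match for 14.212.190.193 is 14.212.128.0/18 -> r6
At r6: longest match for 14.212.190.193 is 14.212.0.0/15 -> r2
At r2: longest match for 14.212.190.193 is 14.192.0.0/11 -> directly connected

r4 → r9 → r6 → r2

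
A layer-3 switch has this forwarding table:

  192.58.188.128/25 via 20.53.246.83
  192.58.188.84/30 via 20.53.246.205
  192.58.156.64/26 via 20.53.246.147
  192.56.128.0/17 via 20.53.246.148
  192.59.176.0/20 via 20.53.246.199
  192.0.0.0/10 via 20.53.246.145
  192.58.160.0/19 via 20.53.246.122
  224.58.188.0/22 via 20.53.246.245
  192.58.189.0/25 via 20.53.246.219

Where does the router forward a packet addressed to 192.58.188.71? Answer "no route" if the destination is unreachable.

20.53.246.122

Routes whose prefix contains 192.58.188.71:
  192.0.0.0/10 (192.0.0.0 - 192.63.255.255) -> 20.53.246.145
  192.58.160.0/19 (192.58.160.0 - 192.58.191.255) -> 20.53.246.122
More-specific entries that do NOT match:
  192.58.188.84/30 (192.58.188.84 - 192.58.188.87) does not contain 192.58.188.71
  192.58.156.64/26 (192.58.156.64 - 192.58.156.127) does not contain 192.58.188.71
  192.58.188.128/25 (192.58.188.128 - 192.58.188.255) does not contain 192.58.188.71
  192.58.189.0/25 (192.58.189.0 - 192.58.189.127) does not contain 192.58.188.71
  224.58.188.0/22 (224.58.188.0 - 224.58.191.255) does not contain 192.58.188.71
  192.59.176.0/20 (192.59.176.0 - 192.59.191.255) does not contain 192.58.188.71
Longest matching prefix is /19 -> next hop 20.53.246.122.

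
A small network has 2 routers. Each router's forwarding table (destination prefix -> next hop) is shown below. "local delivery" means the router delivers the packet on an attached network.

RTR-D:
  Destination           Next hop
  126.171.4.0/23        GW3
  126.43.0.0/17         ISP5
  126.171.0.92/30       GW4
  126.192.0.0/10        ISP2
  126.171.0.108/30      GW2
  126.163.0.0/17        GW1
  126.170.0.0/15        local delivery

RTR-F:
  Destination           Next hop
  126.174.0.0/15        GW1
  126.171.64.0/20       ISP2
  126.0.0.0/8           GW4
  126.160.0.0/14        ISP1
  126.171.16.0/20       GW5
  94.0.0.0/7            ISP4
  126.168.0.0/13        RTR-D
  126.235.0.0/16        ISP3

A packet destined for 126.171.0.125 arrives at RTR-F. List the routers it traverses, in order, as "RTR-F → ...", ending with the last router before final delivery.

RTR-F → RTR-D

At RTR-F: longest match for 126.171.0.125 is 126.168.0.0/13 -> RTR-D
At RTR-D: longest match for 126.171.0.125 is 126.170.0.0/15 -> local delivery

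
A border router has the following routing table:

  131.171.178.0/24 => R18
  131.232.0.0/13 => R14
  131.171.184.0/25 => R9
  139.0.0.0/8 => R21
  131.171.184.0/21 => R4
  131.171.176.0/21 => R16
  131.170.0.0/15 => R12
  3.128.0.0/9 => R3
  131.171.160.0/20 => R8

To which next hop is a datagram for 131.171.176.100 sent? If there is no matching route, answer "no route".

R16

Routes whose prefix contains 131.171.176.100:
  131.170.0.0/15 (131.170.0.0 - 131.171.255.255) -> R12
  131.171.176.0/21 (131.171.176.0 - 131.171.183.255) -> R16
More-specific entries that do NOT match:
  131.171.184.0/25 (131.171.184.0 - 131.171.184.127) does not contain 131.171.176.100
  131.171.178.0/24 (131.171.178.0 - 131.171.178.255) does not contain 131.171.176.100
Longest matching prefix is /21 -> next hop R16.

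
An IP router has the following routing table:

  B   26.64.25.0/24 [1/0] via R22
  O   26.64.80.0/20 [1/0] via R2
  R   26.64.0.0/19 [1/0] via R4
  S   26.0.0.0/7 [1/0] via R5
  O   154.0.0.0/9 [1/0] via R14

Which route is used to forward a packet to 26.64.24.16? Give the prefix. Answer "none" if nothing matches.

26.64.0.0/19

Entries matching 26.64.24.16:
  26.0.0.0/7 (26.0.0.0 - 27.255.255.255)
  26.64.0.0/19 (26.64.0.0 - 26.64.31.255)
Most specific is 26.64.0.0/19.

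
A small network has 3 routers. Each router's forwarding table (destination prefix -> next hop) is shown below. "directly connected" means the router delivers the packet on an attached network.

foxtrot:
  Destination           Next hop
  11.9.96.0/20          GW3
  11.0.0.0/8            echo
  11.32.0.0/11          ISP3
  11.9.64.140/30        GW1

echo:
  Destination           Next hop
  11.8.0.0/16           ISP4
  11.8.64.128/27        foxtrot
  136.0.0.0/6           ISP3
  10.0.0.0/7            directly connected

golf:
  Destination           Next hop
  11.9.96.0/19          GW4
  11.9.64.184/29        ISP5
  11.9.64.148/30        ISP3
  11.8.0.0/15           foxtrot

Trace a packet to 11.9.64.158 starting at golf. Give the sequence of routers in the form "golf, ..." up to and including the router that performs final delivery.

At golf: longest match for 11.9.64.158 is 11.8.0.0/15 -> foxtrot
At foxtrot: longest match for 11.9.64.158 is 11.0.0.0/8 -> echo
At echo: longest match for 11.9.64.158 is 10.0.0.0/7 -> directly connected

golf, foxtrot, echo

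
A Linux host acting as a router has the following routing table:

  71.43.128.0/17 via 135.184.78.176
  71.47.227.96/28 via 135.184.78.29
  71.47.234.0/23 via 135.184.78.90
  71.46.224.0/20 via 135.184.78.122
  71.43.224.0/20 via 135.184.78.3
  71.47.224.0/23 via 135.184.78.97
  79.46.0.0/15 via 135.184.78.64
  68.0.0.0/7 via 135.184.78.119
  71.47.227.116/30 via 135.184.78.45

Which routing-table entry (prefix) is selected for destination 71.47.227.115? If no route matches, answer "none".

none

71.47.227.115 is outside every listed prefix and there is no default route.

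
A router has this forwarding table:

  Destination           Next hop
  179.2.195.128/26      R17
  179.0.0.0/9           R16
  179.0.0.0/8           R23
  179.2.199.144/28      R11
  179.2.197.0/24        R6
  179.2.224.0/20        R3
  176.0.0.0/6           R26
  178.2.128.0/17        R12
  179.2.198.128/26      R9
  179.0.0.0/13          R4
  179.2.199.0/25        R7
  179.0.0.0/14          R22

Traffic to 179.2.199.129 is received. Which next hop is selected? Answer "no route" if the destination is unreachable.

R22

Routes whose prefix contains 179.2.199.129:
  176.0.0.0/6 (176.0.0.0 - 179.255.255.255) -> R26
  179.0.0.0/8 (179.0.0.0 - 179.255.255.255) -> R23
  179.0.0.0/9 (179.0.0.0 - 179.127.255.255) -> R16
  179.0.0.0/13 (179.0.0.0 - 179.7.255.255) -> R4
  179.0.0.0/14 (179.0.0.0 - 179.3.255.255) -> R22
More-specific entries that do NOT match:
  179.2.199.144/28 (179.2.199.144 - 179.2.199.159) does not contain 179.2.199.129
  179.2.195.128/26 (179.2.195.128 - 179.2.195.191) does not contain 179.2.199.129
  179.2.198.128/26 (179.2.198.128 - 179.2.198.191) does not contain 179.2.199.129
  179.2.199.0/25 (179.2.199.0 - 179.2.199.127) does not contain 179.2.199.129
  179.2.197.0/24 (179.2.197.0 - 179.2.197.255) does not contain 179.2.199.129
  179.2.224.0/20 (179.2.224.0 - 179.2.239.255) does not contain 179.2.199.129
  178.2.128.0/17 (178.2.128.0 - 178.2.255.255) does not contain 179.2.199.129
Longest matching prefix is /14 -> next hop R22.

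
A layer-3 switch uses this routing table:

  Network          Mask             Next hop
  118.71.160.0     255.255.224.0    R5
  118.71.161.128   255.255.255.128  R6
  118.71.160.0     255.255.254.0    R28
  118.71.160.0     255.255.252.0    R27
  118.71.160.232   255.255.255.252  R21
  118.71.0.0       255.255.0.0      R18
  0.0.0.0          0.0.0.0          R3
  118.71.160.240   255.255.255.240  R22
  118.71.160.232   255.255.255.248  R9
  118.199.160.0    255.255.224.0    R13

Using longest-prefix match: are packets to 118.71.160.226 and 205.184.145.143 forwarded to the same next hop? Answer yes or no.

no

118.71.160.226: longest match 118.71.160.0/23 -> R28
205.184.145.143: longest match 0.0.0.0/0 -> R3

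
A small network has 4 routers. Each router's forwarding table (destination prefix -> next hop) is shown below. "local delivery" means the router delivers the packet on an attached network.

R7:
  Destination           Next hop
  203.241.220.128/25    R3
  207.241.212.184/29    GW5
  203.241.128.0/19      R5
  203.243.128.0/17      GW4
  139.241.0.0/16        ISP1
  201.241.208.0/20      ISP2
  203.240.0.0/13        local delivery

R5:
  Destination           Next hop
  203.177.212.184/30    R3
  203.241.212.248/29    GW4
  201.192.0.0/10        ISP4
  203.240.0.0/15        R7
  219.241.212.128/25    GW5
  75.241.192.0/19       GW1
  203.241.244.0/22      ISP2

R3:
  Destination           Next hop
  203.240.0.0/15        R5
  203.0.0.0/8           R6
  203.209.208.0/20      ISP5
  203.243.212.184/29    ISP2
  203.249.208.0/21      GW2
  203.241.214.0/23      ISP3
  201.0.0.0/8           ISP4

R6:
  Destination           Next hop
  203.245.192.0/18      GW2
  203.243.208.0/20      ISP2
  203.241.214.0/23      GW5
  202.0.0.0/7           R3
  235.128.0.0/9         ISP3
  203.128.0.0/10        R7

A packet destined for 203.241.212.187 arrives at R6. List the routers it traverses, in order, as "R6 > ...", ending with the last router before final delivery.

At R6: longest match for 203.241.212.187 is 202.0.0.0/7 -> R3
At R3: longest match for 203.241.212.187 is 203.240.0.0/15 -> R5
At R5: longest match for 203.241.212.187 is 203.240.0.0/15 -> R7
At R7: longest match for 203.241.212.187 is 203.240.0.0/13 -> local delivery

R6 > R3 > R5 > R7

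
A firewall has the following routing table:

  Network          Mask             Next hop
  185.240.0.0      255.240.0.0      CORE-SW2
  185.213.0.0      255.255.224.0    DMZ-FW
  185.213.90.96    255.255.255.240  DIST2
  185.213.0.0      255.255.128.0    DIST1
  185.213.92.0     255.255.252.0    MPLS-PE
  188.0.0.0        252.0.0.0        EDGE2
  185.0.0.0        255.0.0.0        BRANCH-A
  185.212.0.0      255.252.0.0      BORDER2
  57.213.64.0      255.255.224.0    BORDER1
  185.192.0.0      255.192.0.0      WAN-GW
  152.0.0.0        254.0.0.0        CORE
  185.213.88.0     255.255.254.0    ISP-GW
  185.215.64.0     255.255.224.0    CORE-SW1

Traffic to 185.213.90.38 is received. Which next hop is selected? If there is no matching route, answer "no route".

Routes whose prefix contains 185.213.90.38:
  185.0.0.0/8 (185.0.0.0 - 185.255.255.255) -> BRANCH-A
  185.192.0.0/10 (185.192.0.0 - 185.255.255.255) -> WAN-GW
  185.212.0.0/14 (185.212.0.0 - 185.215.255.255) -> BORDER2
  185.213.0.0/17 (185.213.0.0 - 185.213.127.255) -> DIST1
More-specific entries that do NOT match:
  185.213.90.96/28 (185.213.90.96 - 185.213.90.111) does not contain 185.213.90.38
  185.213.88.0/23 (185.213.88.0 - 185.213.89.255) does not contain 185.213.90.38
  185.213.92.0/22 (185.213.92.0 - 185.213.95.255) does not contain 185.213.90.38
  185.213.0.0/19 (185.213.0.0 - 185.213.31.255) does not contain 185.213.90.38
  57.213.64.0/19 (57.213.64.0 - 57.213.95.255) does not contain 185.213.90.38
  185.215.64.0/19 (185.215.64.0 - 185.215.95.255) does not contain 185.213.90.38
Longest matching prefix is /17 -> next hop DIST1.

DIST1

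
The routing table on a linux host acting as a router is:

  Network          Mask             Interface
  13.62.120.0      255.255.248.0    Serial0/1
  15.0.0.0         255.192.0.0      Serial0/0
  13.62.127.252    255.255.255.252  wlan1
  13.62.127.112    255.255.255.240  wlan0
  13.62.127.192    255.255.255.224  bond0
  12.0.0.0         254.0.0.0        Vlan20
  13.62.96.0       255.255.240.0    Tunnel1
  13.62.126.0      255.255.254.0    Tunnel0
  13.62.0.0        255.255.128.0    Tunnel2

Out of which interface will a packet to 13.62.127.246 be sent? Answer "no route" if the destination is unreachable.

Routes whose prefix contains 13.62.127.246:
  12.0.0.0/7 (12.0.0.0 - 13.255.255.255) -> Vlan20
  13.62.0.0/17 (13.62.0.0 - 13.62.127.255) -> Tunnel2
  13.62.120.0/21 (13.62.120.0 - 13.62.127.255) -> Serial0/1
  13.62.126.0/23 (13.62.126.0 - 13.62.127.255) -> Tunnel0
More-specific entries that do NOT match:
  13.62.127.252/30 (13.62.127.252 - 13.62.127.255) does not contain 13.62.127.246
  13.62.127.112/28 (13.62.127.112 - 13.62.127.127) does not contain 13.62.127.246
  13.62.127.192/27 (13.62.127.192 - 13.62.127.223) does not contain 13.62.127.246
Longest matching prefix is /23 -> interface Tunnel0.

Tunnel0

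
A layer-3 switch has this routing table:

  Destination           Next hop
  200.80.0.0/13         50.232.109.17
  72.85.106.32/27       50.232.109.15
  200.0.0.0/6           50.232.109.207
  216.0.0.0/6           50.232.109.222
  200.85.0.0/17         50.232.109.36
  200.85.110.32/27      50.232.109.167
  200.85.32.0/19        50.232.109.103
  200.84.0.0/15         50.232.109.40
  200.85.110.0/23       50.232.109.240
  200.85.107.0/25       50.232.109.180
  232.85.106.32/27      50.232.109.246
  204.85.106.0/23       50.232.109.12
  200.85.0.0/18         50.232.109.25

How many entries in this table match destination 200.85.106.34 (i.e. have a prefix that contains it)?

Prefixes containing 200.85.106.34:
  200.0.0.0/6 (200.0.0.0 - 203.255.255.255)
  200.80.0.0/13 (200.80.0.0 - 200.87.255.255)
  200.84.0.0/15 (200.84.0.0 - 200.85.255.255)
  200.85.0.0/17 (200.85.0.0 - 200.85.127.255)
Total matching entries: 4.

4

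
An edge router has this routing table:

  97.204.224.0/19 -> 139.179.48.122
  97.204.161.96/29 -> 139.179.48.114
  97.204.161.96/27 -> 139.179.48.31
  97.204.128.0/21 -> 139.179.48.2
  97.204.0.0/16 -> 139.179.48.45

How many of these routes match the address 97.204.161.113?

2

Prefixes containing 97.204.161.113:
  97.204.0.0/16 (97.204.0.0 - 97.204.255.255)
  97.204.161.96/27 (97.204.161.96 - 97.204.161.127)
Total matching entries: 2.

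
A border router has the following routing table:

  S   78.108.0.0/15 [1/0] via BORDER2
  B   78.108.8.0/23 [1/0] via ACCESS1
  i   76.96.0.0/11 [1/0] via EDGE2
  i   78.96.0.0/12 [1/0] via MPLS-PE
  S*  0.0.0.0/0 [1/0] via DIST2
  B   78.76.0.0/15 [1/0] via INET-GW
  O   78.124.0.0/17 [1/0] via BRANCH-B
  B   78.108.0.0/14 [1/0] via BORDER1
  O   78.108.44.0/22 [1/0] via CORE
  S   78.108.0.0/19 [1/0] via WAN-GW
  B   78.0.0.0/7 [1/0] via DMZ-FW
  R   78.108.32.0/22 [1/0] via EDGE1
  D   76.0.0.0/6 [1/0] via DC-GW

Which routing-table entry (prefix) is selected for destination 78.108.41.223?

Entries matching 78.108.41.223:
  0.0.0.0/0 (default, matches everything)
  76.0.0.0/6 (76.0.0.0 - 79.255.255.255)
  78.0.0.0/7 (78.0.0.0 - 79.255.255.255)
  78.96.0.0/12 (78.96.0.0 - 78.111.255.255)
  78.108.0.0/14 (78.108.0.0 - 78.111.255.255)
  78.108.0.0/15 (78.108.0.0 - 78.109.255.255)
Most specific is 78.108.0.0/15.

78.108.0.0/15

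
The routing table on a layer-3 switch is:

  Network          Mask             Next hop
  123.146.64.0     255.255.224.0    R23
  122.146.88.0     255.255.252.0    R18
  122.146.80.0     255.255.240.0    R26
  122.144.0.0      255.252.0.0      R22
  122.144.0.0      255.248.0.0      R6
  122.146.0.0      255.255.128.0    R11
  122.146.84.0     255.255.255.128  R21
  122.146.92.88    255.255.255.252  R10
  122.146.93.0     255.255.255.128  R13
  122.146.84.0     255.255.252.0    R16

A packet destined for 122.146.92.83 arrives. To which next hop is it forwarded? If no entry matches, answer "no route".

Routes whose prefix contains 122.146.92.83:
  122.144.0.0/13 (122.144.0.0 - 122.151.255.255) -> R6
  122.144.0.0/14 (122.144.0.0 - 122.147.255.255) -> R22
  122.146.0.0/17 (122.146.0.0 - 122.146.127.255) -> R11
  122.146.80.0/20 (122.146.80.0 - 122.146.95.255) -> R26
More-specific entries that do NOT match:
  122.146.92.88/30 (122.146.92.88 - 122.146.92.91) does not contain 122.146.92.83
  122.146.84.0/25 (122.146.84.0 - 122.146.84.127) does not contain 122.146.92.83
  122.146.93.0/25 (122.146.93.0 - 122.146.93.127) does not contain 122.146.92.83
  122.146.88.0/22 (122.146.88.0 - 122.146.91.255) does not contain 122.146.92.83
  122.146.84.0/22 (122.146.84.0 - 122.146.87.255) does not contain 122.146.92.83
Longest matching prefix is /20 -> next hop R26.

R26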